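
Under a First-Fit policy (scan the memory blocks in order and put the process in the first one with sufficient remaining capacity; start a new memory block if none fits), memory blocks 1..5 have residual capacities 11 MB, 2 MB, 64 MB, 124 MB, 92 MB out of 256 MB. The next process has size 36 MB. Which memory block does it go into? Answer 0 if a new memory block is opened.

3

Memory blocks with room: memory block 3 (64 MB), memory block 4 (124 MB), memory block 5 (92 MB).
The first with room is memory block 3.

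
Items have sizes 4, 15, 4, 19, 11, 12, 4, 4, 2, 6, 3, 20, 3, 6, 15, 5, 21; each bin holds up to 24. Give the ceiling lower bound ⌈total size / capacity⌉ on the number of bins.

7 bins

Total size = 4 + 15 + 4 + 19 + 11 + 12 + 4 + 4 + 2 + 6 + 3 + 20 + 3 + 6 + 15 + 5 + 21 = 154.
⌈154 / 24⌉ = 7.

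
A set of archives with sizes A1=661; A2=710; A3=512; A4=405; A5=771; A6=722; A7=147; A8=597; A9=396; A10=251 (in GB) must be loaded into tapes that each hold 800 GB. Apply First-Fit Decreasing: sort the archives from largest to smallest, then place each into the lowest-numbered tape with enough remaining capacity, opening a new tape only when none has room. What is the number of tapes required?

8

Sorted descending: 771, 722, 710, 661, 597, 512, 405, 396, 251, 147.
Put 771 GB in tape 1; 29 GB remain.
Put 722 GB in tape 2; 78 GB remain.
Put 710 GB in tape 3; 90 GB remain.
Put 661 GB in tape 4; 139 GB remain.
Put 597 GB in tape 5; 203 GB remain.
Put 512 GB in tape 6; 288 GB remain.
Put 405 GB in tape 7; 395 GB remain.
Put 396 GB in tape 8; 404 GB remain.
Put 251 GB in tape 6; 37 GB remain.
Put 147 GB in tape 5; 56 GB remain.
Final tapes: [771] [722] [710] [661] [597,147] [512,251] [405] [396].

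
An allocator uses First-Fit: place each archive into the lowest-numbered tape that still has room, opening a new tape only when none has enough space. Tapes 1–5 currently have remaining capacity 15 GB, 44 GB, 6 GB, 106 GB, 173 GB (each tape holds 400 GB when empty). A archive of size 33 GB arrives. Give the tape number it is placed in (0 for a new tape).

Tapes with room: tape 2 (44 GB), tape 4 (106 GB), tape 5 (173 GB).
The first with room is tape 2.

2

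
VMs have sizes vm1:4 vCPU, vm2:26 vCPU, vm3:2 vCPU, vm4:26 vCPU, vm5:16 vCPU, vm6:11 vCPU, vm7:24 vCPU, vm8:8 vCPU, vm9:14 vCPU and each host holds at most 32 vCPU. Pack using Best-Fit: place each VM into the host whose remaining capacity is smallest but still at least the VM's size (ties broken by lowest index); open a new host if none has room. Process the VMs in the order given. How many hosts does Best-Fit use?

5 hosts

vm1 (4 vCPU) → host 1 (remaining 28 vCPU)
vm2 (26 vCPU) → host 1 (remaining 2 vCPU)
vm3 (2 vCPU) → host 1 (remaining 0 vCPU)
vm4 (26 vCPU) → host 2 (remaining 6 vCPU)
vm5 (16 vCPU) → host 3 (remaining 16 vCPU)
vm6 (11 vCPU) → host 3 (remaining 5 vCPU)
vm7 (24 vCPU) → host 4 (remaining 8 vCPU)
vm8 (8 vCPU) → host 4 (remaining 0 vCPU)
vm9 (14 vCPU) → host 5 (remaining 18 vCPU)
Final hosts: [4,26,2] [26] [16,11] [24,8] [14].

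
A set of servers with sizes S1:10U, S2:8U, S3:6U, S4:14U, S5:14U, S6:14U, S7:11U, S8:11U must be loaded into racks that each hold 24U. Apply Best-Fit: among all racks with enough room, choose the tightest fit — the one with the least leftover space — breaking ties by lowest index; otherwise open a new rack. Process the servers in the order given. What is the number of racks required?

5 racks

S1 (10U) → rack 1 (remaining 14U)
S2 (8U) → rack 1 (remaining 6U)
S3 (6U) → rack 1 (remaining 0U)
S4 (14U) → rack 2 (remaining 10U)
S5 (14U) → rack 3 (remaining 10U)
S6 (14U) → rack 4 (remaining 10U)
S7 (11U) → rack 5 (remaining 13U)
S8 (11U) → rack 5 (remaining 2U)
Final racks: [10,8,6] [14] [14] [14] [11,11].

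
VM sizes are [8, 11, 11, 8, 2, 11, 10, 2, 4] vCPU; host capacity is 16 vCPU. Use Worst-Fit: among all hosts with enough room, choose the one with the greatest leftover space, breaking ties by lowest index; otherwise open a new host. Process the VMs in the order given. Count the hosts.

Put 8 vCPU in host 1; 8 vCPU remain.
Put 11 vCPU in host 2; 5 vCPU remain.
Put 11 vCPU in host 3; 5 vCPU remain.
Put 8 vCPU in host 1; 0 vCPU remain.
Put 2 vCPU in host 2; 3 vCPU remain.
Put 11 vCPU in host 4; 5 vCPU remain.
Put 10 vCPU in host 5; 6 vCPU remain.
Put 2 vCPU in host 5; 4 vCPU remain.
Put 4 vCPU in host 3; 1 vCPU remain.
Final hosts: [8,8] [11,2] [11,4] [11] [10,2].

5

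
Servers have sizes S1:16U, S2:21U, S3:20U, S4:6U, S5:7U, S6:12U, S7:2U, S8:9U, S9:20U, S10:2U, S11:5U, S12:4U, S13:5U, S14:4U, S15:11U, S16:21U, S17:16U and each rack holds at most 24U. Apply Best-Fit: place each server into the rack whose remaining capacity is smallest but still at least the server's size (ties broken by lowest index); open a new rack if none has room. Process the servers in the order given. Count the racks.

9

Put S1 (16U) in rack 1; 8U remain.
Put S2 (21U) in rack 2; 3U remain.
Put S3 (20U) in rack 3; 4U remain.
Put S4 (6U) in rack 1; 2U remain.
Put S5 (7U) in rack 4; 17U remain.
Put S6 (12U) in rack 4; 5U remain.
Put S7 (2U) in rack 1; 0U remain.
Put S8 (9U) in rack 5; 15U remain.
Put S9 (20U) in rack 6; 4U remain.
Put S10 (2U) in rack 2; 1U remain.
Put S11 (5U) in rack 4; 0U remain.
Put S12 (4U) in rack 3; 0U remain.
Put S13 (5U) in rack 5; 10U remain.
Put S14 (4U) in rack 6; 0U remain.
Put S15 (11U) in rack 7; 13U remain.
Put S16 (21U) in rack 8; 3U remain.
Put S17 (16U) in rack 9; 8U remain.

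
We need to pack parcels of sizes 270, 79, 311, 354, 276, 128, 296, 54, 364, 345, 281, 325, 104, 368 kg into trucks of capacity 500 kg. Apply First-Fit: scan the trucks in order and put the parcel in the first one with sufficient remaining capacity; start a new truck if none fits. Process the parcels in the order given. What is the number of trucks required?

Put 270 kg in truck 1; 230 kg remain.
Put 79 kg in truck 1; 151 kg remain.
Put 311 kg in truck 2; 189 kg remain.
Put 354 kg in truck 3; 146 kg remain.
Put 276 kg in truck 4; 224 kg remain.
Put 128 kg in truck 1; 23 kg remain.
Put 296 kg in truck 5; 204 kg remain.
Put 54 kg in truck 2; 135 kg remain.
Put 364 kg in truck 6; 136 kg remain.
Put 345 kg in truck 7; 155 kg remain.
Put 281 kg in truck 8; 219 kg remain.
Put 325 kg in truck 9; 175 kg remain.
Put 104 kg in truck 2; 31 kg remain.
Put 368 kg in truck 10; 132 kg remain.
Final trucks: [270,79,128] [311,54,104] [354] [276] [296] [364] [345] [281] [325] [368].

10 trucks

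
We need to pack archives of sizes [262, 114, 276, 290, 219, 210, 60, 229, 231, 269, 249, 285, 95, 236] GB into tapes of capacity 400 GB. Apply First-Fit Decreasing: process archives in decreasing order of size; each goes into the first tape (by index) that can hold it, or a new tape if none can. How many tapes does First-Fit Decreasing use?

11

Sorted descending: 290, 285, 276, 269, 262, 249, 236, 231, 229, 219, 210, 114, 95, 60.
290 GB → tape 1 (remaining 110 GB)
285 GB → tape 2 (remaining 115 GB)
276 GB → tape 3 (remaining 124 GB)
269 GB → tape 4 (remaining 131 GB)
262 GB → tape 5 (remaining 138 GB)
249 GB → tape 6 (remaining 151 GB)
236 GB → tape 7 (remaining 164 GB)
231 GB → tape 8 (remaining 169 GB)
229 GB → tape 9 (remaining 171 GB)
219 GB → tape 10 (remaining 181 GB)
210 GB → tape 11 (remaining 190 GB)
114 GB → tape 2 (remaining 1 GB)
95 GB → tape 1 (remaining 15 GB)
60 GB → tape 3 (remaining 64 GB)
Final tapes: [290,95] [285,114] [276,60] [269] [262] [249] [236] [231] [229] [219] [210].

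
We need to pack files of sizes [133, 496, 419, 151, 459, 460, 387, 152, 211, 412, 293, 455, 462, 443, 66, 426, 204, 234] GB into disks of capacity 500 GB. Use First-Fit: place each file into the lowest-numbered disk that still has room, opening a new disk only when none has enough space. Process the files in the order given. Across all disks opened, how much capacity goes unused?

1137

Put 133 GB in disk 1; 367 GB remain.
Put 496 GB in disk 2; 4 GB remain.
Put 419 GB in disk 3; 81 GB remain.
Put 151 GB in disk 1; 216 GB remain.
Put 459 GB in disk 4; 41 GB remain.
Put 460 GB in disk 5; 40 GB remain.
Put 387 GB in disk 6; 113 GB remain.
Put 152 GB in disk 1; 64 GB remain.
Put 211 GB in disk 7; 289 GB remain.
Put 412 GB in disk 8; 88 GB remain.
Put 293 GB in disk 9; 207 GB remain.
Put 455 GB in disk 10; 45 GB remain.
Put 462 GB in disk 11; 38 GB remain.
Put 443 GB in disk 12; 57 GB remain.
Put 66 GB in disk 3; 15 GB remain.
Put 426 GB in disk 13; 74 GB remain.
Put 204 GB in disk 7; 85 GB remain.
Put 234 GB in disk 14; 266 GB remain.
14 disks × 500 GB = 7000 GB; used 5863 GB; unused 1137 GB.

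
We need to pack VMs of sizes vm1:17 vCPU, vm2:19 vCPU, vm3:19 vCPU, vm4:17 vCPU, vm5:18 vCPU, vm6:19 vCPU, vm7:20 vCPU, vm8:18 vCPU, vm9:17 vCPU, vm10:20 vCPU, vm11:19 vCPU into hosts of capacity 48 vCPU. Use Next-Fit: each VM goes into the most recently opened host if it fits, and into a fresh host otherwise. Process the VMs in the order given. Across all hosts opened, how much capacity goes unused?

Put vm1 (17 vCPU) in host 1; 31 vCPU remain.
Put vm2 (19 vCPU) in host 1; 12 vCPU remain.
Put vm3 (19 vCPU) in host 2; 29 vCPU remain.
Put vm4 (17 vCPU) in host 2; 12 vCPU remain.
Put vm5 (18 vCPU) in host 3; 30 vCPU remain.
Put vm6 (19 vCPU) in host 3; 11 vCPU remain.
Put vm7 (20 vCPU) in host 4; 28 vCPU remain.
Put vm8 (18 vCPU) in host 4; 10 vCPU remain.
Put vm9 (17 vCPU) in host 5; 31 vCPU remain.
Put vm10 (20 vCPU) in host 5; 11 vCPU remain.
Put vm11 (19 vCPU) in host 6; 29 vCPU remain.
6 hosts × 48 vCPU = 288 vCPU; used 203 vCPU; unused 85 vCPU.

85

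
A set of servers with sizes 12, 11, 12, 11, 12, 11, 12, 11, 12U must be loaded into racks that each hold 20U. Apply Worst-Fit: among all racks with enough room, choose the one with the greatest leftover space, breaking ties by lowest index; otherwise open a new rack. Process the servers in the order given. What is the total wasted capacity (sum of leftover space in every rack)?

rack 1: place 12U, 8U left
rack 2: place 11U, 9U left
rack 3: place 12U, 8U left
rack 4: place 11U, 9U left
rack 5: place 12U, 8U left
rack 6: place 11U, 9U left
rack 7: place 12U, 8U left
rack 8: place 11U, 9U left
rack 9: place 12U, 8U left
9 racks × 20U = 180U; used 104U; unused 76U.

76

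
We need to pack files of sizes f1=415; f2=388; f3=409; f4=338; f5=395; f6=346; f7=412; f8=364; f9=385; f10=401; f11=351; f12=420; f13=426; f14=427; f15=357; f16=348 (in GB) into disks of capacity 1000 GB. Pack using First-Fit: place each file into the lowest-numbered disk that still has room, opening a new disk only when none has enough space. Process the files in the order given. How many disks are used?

8

disk 1: place f1 (415 GB), 585 GB left
disk 1: place f2 (388 GB), 197 GB left
disk 2: place f3 (409 GB), 591 GB left
disk 2: place f4 (338 GB), 253 GB left
disk 3: place f5 (395 GB), 605 GB left
disk 3: place f6 (346 GB), 259 GB left
disk 4: place f7 (412 GB), 588 GB left
disk 4: place f8 (364 GB), 224 GB left
disk 5: place f9 (385 GB), 615 GB left
disk 5: place f10 (401 GB), 214 GB left
disk 6: place f11 (351 GB), 649 GB left
disk 6: place f12 (420 GB), 229 GB left
disk 7: place f13 (426 GB), 574 GB left
disk 7: place f14 (427 GB), 147 GB left
disk 8: place f15 (357 GB), 643 GB left
disk 8: place f16 (348 GB), 295 GB left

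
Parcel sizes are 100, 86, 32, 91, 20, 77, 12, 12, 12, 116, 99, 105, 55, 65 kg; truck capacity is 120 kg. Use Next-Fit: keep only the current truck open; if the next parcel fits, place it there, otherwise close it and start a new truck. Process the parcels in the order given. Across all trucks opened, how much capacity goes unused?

78

Put 100 kg in truck 1; 20 kg remain.
Put 86 kg in truck 2; 34 kg remain.
Put 32 kg in truck 2; 2 kg remain.
Put 91 kg in truck 3; 29 kg remain.
Put 20 kg in truck 3; 9 kg remain.
Put 77 kg in truck 4; 43 kg remain.
Put 12 kg in truck 4; 31 kg remain.
Put 12 kg in truck 4; 19 kg remain.
Put 12 kg in truck 4; 7 kg remain.
Put 116 kg in truck 5; 4 kg remain.
Put 99 kg in truck 6; 21 kg remain.
Put 105 kg in truck 7; 15 kg remain.
Put 55 kg in truck 8; 65 kg remain.
Put 65 kg in truck 8; 0 kg remain.
8 trucks × 120 kg = 960 kg; used 882 kg; unused 78 kg.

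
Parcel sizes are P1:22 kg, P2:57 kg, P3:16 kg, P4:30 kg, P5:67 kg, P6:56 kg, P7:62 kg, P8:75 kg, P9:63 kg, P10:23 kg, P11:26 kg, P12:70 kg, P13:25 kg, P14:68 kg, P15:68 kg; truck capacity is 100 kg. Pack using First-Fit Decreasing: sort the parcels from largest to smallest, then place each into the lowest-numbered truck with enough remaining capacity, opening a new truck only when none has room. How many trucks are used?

9 trucks

Sorted descending: 75, 70, 68, 68, 67, 63, 62, 57, 56, 30, 26, 25, 23, 22, 16.
Put 75 kg in truck 1; 25 kg remain.
Put 70 kg in truck 2; 30 kg remain.
Put 68 kg in truck 3; 32 kg remain.
Put 68 kg in truck 4; 32 kg remain.
Put 67 kg in truck 5; 33 kg remain.
Put 63 kg in truck 6; 37 kg remain.
Put 62 kg in truck 7; 38 kg remain.
Put 57 kg in truck 8; 43 kg remain.
Put 56 kg in truck 9; 44 kg remain.
Put 30 kg in truck 2; 0 kg remain.
Put 26 kg in truck 3; 6 kg remain.
Put 25 kg in truck 1; 0 kg remain.
Put 23 kg in truck 4; 9 kg remain.
Put 22 kg in truck 5; 11 kg remain.
Put 16 kg in truck 6; 21 kg remain.
Final trucks: [75,25] [70,30] [68,26] [68,23] [67,22] [63,16] [62] [57] [56].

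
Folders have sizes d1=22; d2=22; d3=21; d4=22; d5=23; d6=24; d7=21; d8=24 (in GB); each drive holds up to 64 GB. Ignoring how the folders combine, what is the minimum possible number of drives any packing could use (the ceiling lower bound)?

3 drives

Total size = 22 + 22 + 21 + 22 + 23 + 24 + 21 + 24 = 179 GB.
⌈179 / 64⌉ = 3.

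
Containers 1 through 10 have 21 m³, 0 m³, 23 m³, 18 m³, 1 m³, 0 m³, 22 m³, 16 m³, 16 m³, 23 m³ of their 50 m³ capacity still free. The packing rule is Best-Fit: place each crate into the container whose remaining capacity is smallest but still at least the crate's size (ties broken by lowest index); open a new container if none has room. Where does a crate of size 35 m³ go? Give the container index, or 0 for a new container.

0

No container has ≥ 35 m³ free, so a new container is opened.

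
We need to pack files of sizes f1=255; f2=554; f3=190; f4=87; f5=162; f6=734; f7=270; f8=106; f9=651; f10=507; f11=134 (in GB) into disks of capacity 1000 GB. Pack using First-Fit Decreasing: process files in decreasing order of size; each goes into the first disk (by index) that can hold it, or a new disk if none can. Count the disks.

4

Sorted descending: 734, 651, 554, 507, 270, 255, 190, 162, 134, 106, 87.
disk 1: place 734 GB, 266 GB left
disk 2: place 651 GB, 349 GB left
disk 3: place 554 GB, 446 GB left
disk 4: place 507 GB, 493 GB left
disk 2: place 270 GB, 79 GB left
disk 1: place 255 GB, 11 GB left
disk 3: place 190 GB, 256 GB left
disk 3: place 162 GB, 94 GB left
disk 4: place 134 GB, 359 GB left
disk 4: place 106 GB, 253 GB left
disk 3: place 87 GB, 7 GB left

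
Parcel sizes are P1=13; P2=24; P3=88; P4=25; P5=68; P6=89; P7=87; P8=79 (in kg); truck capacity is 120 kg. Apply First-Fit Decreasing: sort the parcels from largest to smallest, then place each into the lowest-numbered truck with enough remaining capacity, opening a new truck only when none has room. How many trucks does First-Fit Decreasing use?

5 trucks

Sorted descending: 89, 88, 87, 79, 68, 25, 24, 13.
Put 89 kg in truck 1; 31 kg remain.
Put 88 kg in truck 2; 32 kg remain.
Put 87 kg in truck 3; 33 kg remain.
Put 79 kg in truck 4; 41 kg remain.
Put 68 kg in truck 5; 52 kg remain.
Put 25 kg in truck 1; 6 kg remain.
Put 24 kg in truck 2; 8 kg remain.
Put 13 kg in truck 3; 20 kg remain.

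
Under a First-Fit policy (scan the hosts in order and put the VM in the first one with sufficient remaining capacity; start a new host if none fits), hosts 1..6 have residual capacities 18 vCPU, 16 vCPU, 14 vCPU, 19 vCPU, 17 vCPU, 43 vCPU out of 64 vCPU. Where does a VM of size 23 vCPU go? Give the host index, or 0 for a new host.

6

Hosts with room: host 6 (43 vCPU).
The first with room is host 6.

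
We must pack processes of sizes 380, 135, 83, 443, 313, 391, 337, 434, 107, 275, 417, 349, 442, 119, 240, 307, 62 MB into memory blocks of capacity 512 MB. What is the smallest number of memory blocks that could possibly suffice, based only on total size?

Total size = 380 + 135 + 83 + 443 + 313 + 391 + 337 + 434 + 107 + 275 + 417 + 349 + 442 + 119 + 240 + 307 + 62 = 4834 MB.
⌈4834 / 512⌉ = 10.

10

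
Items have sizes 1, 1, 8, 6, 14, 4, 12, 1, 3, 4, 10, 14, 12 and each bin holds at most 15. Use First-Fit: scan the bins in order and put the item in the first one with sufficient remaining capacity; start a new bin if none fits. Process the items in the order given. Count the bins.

7

bin 1: place 1, 14 left
bin 1: place 1, 13 left
bin 1: place 8, 5 left
bin 2: place 6, 9 left
bin 3: place 14, 1 left
bin 1: place 4, 1 left
bin 4: place 12, 3 left
bin 1: place 1, 0 left
bin 2: place 3, 6 left
bin 2: place 4, 2 left
bin 5: place 10, 5 left
bin 6: place 14, 1 left
bin 7: place 12, 3 left
Final bins: [1,1,8,4,1] [6,3,4] [14] [12] [10] [14] [12].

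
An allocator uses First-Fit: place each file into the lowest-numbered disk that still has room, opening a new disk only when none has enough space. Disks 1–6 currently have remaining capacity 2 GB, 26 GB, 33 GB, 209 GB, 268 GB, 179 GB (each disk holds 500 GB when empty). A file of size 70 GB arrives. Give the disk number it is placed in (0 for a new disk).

Disks with room: disk 4 (209 GB), disk 5 (268 GB), disk 6 (179 GB).
The first with room is disk 4.

4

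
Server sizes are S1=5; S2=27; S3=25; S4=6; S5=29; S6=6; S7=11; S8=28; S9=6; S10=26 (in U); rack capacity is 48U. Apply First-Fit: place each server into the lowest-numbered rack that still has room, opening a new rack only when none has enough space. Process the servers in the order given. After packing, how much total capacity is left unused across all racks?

71

Put S1 (5U) in rack 1; 43U remain.
Put S2 (27U) in rack 1; 16U remain.
Put S3 (25U) in rack 2; 23U remain.
Put S4 (6U) in rack 1; 10U remain.
Put S5 (29U) in rack 3; 19U remain.
Put S6 (6U) in rack 1; 4U remain.
Put S7 (11U) in rack 2; 12U remain.
Put S8 (28U) in rack 4; 20U remain.
Put S9 (6U) in rack 2; 6U remain.
Put S10 (26U) in rack 5; 22U remain.
5 racks × 48U = 240U; used 169U; unused 71U.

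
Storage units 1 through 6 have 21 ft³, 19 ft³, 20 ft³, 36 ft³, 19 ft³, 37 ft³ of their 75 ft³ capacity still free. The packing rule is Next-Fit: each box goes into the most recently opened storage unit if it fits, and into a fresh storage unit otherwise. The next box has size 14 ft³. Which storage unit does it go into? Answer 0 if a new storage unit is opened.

6

Next-Fit only looks at storage unit 6, which has 37 ft³ free.
14 ft³ fits there.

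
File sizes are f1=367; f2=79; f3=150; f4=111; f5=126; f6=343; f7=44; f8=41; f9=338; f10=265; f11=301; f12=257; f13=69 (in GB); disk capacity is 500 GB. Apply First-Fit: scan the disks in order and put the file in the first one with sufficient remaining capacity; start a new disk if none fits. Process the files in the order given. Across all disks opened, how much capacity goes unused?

f1 (367 GB) → disk 1 (remaining 133 GB)
f2 (79 GB) → disk 1 (remaining 54 GB)
f3 (150 GB) → disk 2 (remaining 350 GB)
f4 (111 GB) → disk 2 (remaining 239 GB)
f5 (126 GB) → disk 2 (remaining 113 GB)
f6 (343 GB) → disk 3 (remaining 157 GB)
f7 (44 GB) → disk 1 (remaining 10 GB)
f8 (41 GB) → disk 2 (remaining 72 GB)
f9 (338 GB) → disk 4 (remaining 162 GB)
f10 (265 GB) → disk 5 (remaining 235 GB)
f11 (301 GB) → disk 6 (remaining 199 GB)
f12 (257 GB) → disk 7 (remaining 243 GB)
f13 (69 GB) → disk 2 (remaining 3 GB)
7 disks × 500 GB = 3500 GB; used 2491 GB; unused 1009 GB.

1009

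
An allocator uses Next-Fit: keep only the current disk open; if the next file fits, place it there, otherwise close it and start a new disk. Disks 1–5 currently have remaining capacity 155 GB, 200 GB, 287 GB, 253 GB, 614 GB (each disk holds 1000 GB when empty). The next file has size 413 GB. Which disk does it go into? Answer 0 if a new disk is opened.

5

Next-Fit only looks at disk 5, which has 614 GB free.
413 GB fits there.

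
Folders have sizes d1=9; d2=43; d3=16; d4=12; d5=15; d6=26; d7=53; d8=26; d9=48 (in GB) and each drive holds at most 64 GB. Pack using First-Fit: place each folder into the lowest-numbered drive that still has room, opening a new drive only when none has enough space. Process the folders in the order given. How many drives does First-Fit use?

5

drive 1: place d1 (9 GB), 55 GB left
drive 1: place d2 (43 GB), 12 GB left
drive 2: place d3 (16 GB), 48 GB left
drive 1: place d4 (12 GB), 0 GB left
drive 2: place d5 (15 GB), 33 GB left
drive 2: place d6 (26 GB), 7 GB left
drive 3: place d7 (53 GB), 11 GB left
drive 4: place d8 (26 GB), 38 GB left
drive 5: place d9 (48 GB), 16 GB left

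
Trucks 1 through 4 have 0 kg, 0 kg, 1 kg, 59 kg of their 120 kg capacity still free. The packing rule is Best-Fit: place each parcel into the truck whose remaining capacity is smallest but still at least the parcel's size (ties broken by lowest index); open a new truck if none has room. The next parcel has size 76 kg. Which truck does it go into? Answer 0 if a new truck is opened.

0

No truck has ≥ 76 kg free, so a new truck is opened.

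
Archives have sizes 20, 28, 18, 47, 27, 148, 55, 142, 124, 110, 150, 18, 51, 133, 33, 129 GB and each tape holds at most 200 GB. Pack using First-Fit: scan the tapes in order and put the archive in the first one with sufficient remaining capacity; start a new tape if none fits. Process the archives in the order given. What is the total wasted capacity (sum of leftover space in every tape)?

367

Put 20 GB in tape 1; 180 GB remain.
Put 28 GB in tape 1; 152 GB remain.
Put 18 GB in tape 1; 134 GB remain.
Put 47 GB in tape 1; 87 GB remain.
Put 27 GB in tape 1; 60 GB remain.
Put 148 GB in tape 2; 52 GB remain.
Put 55 GB in tape 1; 5 GB remain.
Put 142 GB in tape 3; 58 GB remain.
Put 124 GB in tape 4; 76 GB remain.
Put 110 GB in tape 5; 90 GB remain.
Put 150 GB in tape 6; 50 GB remain.
Put 18 GB in tape 2; 34 GB remain.
Put 51 GB in tape 3; 7 GB remain.
Put 133 GB in tape 7; 67 GB remain.
Put 33 GB in tape 2; 1 GB remain.
Put 129 GB in tape 8; 71 GB remain.
8 tapes × 200 GB = 1600 GB; used 1233 GB; unused 367 GB.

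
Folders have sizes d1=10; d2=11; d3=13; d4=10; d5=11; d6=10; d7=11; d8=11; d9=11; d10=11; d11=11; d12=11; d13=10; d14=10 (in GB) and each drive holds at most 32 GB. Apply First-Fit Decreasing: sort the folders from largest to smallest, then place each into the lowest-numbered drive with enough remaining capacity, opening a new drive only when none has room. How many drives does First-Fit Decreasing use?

5 drives

Sorted descending: 13, 11, 11, 11, 11, 11, 11, 11, 11, 10, 10, 10, 10, 10.
Put 13 GB in drive 1; 19 GB remain.
Put 11 GB in drive 1; 8 GB remain.
Put 11 GB in drive 2; 21 GB remain.
Put 11 GB in drive 2; 10 GB remain.
Put 11 GB in drive 3; 21 GB remain.
Put 11 GB in drive 3; 10 GB remain.
Put 11 GB in drive 4; 21 GB remain.
Put 11 GB in drive 4; 10 GB remain.
Put 11 GB in drive 5; 21 GB remain.
Put 10 GB in drive 2; 0 GB remain.
Put 10 GB in drive 3; 0 GB remain.
Put 10 GB in drive 4; 0 GB remain.
Put 10 GB in drive 5; 11 GB remain.
Put 10 GB in drive 5; 1 GB remain.
Final drives: [13,11] [11,11,10] [11,11,10] [11,11,10] [11,10,10].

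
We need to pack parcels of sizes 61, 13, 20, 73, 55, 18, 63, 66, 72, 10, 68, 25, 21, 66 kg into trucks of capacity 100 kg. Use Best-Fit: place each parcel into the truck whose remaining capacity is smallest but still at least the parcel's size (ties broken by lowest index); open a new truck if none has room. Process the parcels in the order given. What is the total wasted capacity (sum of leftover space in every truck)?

61 kg → truck 1 (remaining 39 kg)
13 kg → truck 1 (remaining 26 kg)
20 kg → truck 1 (remaining 6 kg)
73 kg → truck 2 (remaining 27 kg)
55 kg → truck 3 (remaining 45 kg)
18 kg → truck 2 (remaining 9 kg)
63 kg → truck 4 (remaining 37 kg)
66 kg → truck 5 (remaining 34 kg)
72 kg → truck 6 (remaining 28 kg)
10 kg → truck 6 (remaining 18 kg)
68 kg → truck 7 (remaining 32 kg)
25 kg → truck 7 (remaining 7 kg)
21 kg → truck 5 (remaining 13 kg)
66 kg → truck 8 (remaining 34 kg)
8 trucks × 100 kg = 800 kg; used 631 kg; unused 169 kg.

169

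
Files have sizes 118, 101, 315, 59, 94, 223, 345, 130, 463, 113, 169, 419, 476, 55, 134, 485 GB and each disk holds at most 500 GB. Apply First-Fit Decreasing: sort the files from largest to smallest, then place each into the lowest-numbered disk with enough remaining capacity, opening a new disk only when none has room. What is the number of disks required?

Sorted descending: 485, 476, 463, 419, 345, 315, 223, 169, 134, 130, 118, 113, 101, 94, 59, 55.
disk 1: place 485 GB, 15 GB left
disk 2: place 476 GB, 24 GB left
disk 3: place 463 GB, 37 GB left
disk 4: place 419 GB, 81 GB left
disk 5: place 345 GB, 155 GB left
disk 6: place 315 GB, 185 GB left
disk 7: place 223 GB, 277 GB left
disk 6: place 169 GB, 16 GB left
disk 5: place 134 GB, 21 GB left
disk 7: place 130 GB, 147 GB left
disk 7: place 118 GB, 29 GB left
disk 8: place 113 GB, 387 GB left
disk 8: place 101 GB, 286 GB left
disk 8: place 94 GB, 192 GB left
disk 4: place 59 GB, 22 GB left
disk 8: place 55 GB, 137 GB left
Final disks: [485] [476] [463] [419,59] [345,134] [315,169] [223,130,118] [113,101,94,55].

8 disks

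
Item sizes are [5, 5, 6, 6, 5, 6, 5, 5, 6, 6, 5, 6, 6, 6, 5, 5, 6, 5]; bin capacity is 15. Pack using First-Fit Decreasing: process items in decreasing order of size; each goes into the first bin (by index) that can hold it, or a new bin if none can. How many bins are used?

Sorted descending: 6, 6, 6, 6, 6, 6, 6, 6, 6, 5, 5, 5, 5, 5, 5, 5, 5, 5.
Put 6 in bin 1; 9 remain.
Put 6 in bin 1; 3 remain.
Put 6 in bin 2; 9 remain.
Put 6 in bin 2; 3 remain.
Put 6 in bin 3; 9 remain.
Put 6 in bin 3; 3 remain.
Put 6 in bin 4; 9 remain.
Put 6 in bin 4; 3 remain.
Put 6 in bin 5; 9 remain.
Put 5 in bin 5; 4 remain.
Put 5 in bin 6; 10 remain.
Put 5 in bin 6; 5 remain.
Put 5 in bin 6; 0 remain.
Put 5 in bin 7; 10 remain.
Put 5 in bin 7; 5 remain.
Put 5 in bin 7; 0 remain.
Put 5 in bin 8; 10 remain.
Put 5 in bin 8; 5 remain.
Final bins: [6,6] [6,6] [6,6] [6,6] [6,5] [5,5,5] [5,5,5] [5,5].

8 bins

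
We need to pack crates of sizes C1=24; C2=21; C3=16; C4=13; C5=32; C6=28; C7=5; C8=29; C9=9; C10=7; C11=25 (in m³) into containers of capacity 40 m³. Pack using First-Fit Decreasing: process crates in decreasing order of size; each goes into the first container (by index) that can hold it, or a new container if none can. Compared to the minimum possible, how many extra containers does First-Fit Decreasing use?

First-Fit Decreasing: [32,7] [29,9] [28,5] [25,13] [24,16] [21] → 6 containers.
Total size 209 m³; any packing needs at least ⌈209/40⌉ = 6 containers.
So 6 is already optimal.

0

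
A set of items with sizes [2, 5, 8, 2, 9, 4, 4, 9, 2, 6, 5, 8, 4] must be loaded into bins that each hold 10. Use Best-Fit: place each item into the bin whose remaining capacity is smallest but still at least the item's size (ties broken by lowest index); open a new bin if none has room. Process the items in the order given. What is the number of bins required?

Put 2 in bin 1; 8 remain.
Put 5 in bin 1; 3 remain.
Put 8 in bin 2; 2 remain.
Put 2 in bin 2; 0 remain.
Put 9 in bin 3; 1 remain.
Put 4 in bin 4; 6 remain.
Put 4 in bin 4; 2 remain.
Put 9 in bin 5; 1 remain.
Put 2 in bin 4; 0 remain.
Put 6 in bin 6; 4 remain.
Put 5 in bin 7; 5 remain.
Put 8 in bin 8; 2 remain.
Put 4 in bin 6; 0 remain.
Final bins: [2,5] [8,2] [9] [4,4,2] [9] [6,4] [5] [8].

8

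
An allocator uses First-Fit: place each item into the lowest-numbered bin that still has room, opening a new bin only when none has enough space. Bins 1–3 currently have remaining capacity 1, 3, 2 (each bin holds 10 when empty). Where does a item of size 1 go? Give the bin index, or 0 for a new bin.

Bins with room: bin 1 (1), bin 2 (3), bin 3 (2).
The first with room is bin 1.

1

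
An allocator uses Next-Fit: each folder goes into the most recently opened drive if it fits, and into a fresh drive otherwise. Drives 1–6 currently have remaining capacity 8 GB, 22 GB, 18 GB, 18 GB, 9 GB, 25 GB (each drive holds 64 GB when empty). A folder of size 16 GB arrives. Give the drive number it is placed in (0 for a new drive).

Next-Fit only looks at drive 6, which has 25 GB free.
16 GB fits there.

6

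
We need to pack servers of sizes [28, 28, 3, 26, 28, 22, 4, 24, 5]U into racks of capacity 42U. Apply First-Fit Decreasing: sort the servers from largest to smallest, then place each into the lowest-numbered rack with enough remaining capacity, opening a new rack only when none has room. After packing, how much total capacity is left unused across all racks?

84

Sorted descending: 28, 28, 28, 26, 24, 22, 5, 4, 3.
Put 28U in rack 1; 14U remain.
Put 28U in rack 2; 14U remain.
Put 28U in rack 3; 14U remain.
Put 26U in rack 4; 16U remain.
Put 24U in rack 5; 18U remain.
Put 22U in rack 6; 20U remain.
Put 5U in rack 1; 9U remain.
Put 4U in rack 1; 5U remain.
Put 3U in rack 1; 2U remain.
6 racks × 42U = 252U; used 168U; unused 84U.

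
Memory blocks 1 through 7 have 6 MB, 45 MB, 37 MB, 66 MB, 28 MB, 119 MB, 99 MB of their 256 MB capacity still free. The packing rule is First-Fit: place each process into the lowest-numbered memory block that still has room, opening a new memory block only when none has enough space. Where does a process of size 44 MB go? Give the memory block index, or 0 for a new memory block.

Memory blocks with room: memory block 2 (45 MB), memory block 4 (66 MB), memory block 6 (119 MB), memory block 7 (99 MB).
The first with room is memory block 2.

2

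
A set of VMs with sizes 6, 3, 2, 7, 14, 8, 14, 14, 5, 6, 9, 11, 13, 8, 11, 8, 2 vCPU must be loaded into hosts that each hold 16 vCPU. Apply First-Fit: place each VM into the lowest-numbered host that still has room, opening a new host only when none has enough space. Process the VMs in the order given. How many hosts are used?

6 vCPU → host 1 (remaining 10 vCPU)
3 vCPU → host 1 (remaining 7 vCPU)
2 vCPU → host 1 (remaining 5 vCPU)
7 vCPU → host 2 (remaining 9 vCPU)
14 vCPU → host 3 (remaining 2 vCPU)
8 vCPU → host 2 (remaining 1 vCPU)
14 vCPU → host 4 (remaining 2 vCPU)
14 vCPU → host 5 (remaining 2 vCPU)
5 vCPU → host 1 (remaining 0 vCPU)
6 vCPU → host 6 (remaining 10 vCPU)
9 vCPU → host 6 (remaining 1 vCPU)
11 vCPU → host 7 (remaining 5 vCPU)
13 vCPU → host 8 (remaining 3 vCPU)
8 vCPU → host 9 (remaining 8 vCPU)
11 vCPU → host 10 (remaining 5 vCPU)
8 vCPU → host 9 (remaining 0 vCPU)
2 vCPU → host 3 (remaining 0 vCPU)
Final hosts: [6,3,2,5] [7,8] [14,2] [14] [14] [6,9] [11] [13] [8,8] [11].

10 hosts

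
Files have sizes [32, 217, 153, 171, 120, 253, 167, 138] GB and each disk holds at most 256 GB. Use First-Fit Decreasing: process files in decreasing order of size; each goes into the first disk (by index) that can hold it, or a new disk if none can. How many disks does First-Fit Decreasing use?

7 disks

Sorted descending: 253, 217, 171, 167, 153, 138, 120, 32.
253 GB → disk 1 (remaining 3 GB)
217 GB → disk 2 (remaining 39 GB)
171 GB → disk 3 (remaining 85 GB)
167 GB → disk 4 (remaining 89 GB)
153 GB → disk 5 (remaining 103 GB)
138 GB → disk 6 (remaining 118 GB)
120 GB → disk 7 (remaining 136 GB)
32 GB → disk 2 (remaining 7 GB)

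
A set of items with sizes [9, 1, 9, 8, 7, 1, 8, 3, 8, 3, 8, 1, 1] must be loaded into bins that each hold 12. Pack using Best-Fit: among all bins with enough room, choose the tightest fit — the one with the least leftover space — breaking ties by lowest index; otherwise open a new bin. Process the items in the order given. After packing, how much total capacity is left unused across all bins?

bin 1: place 9, 3 left
bin 1: place 1, 2 left
bin 2: place 9, 3 left
bin 3: place 8, 4 left
bin 4: place 7, 5 left
bin 1: place 1, 1 left
bin 5: place 8, 4 left
bin 2: place 3, 0 left
bin 6: place 8, 4 left
bin 3: place 3, 1 left
bin 7: place 8, 4 left
bin 1: place 1, 0 left
bin 3: place 1, 0 left
7 bins × 12 = 84; used 67; unused 17.

17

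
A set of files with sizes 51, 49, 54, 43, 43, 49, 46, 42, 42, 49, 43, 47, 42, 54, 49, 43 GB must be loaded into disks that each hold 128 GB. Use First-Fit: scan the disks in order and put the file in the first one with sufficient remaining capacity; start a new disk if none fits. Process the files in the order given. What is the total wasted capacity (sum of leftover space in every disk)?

278

Put 51 GB in disk 1; 77 GB remain.
Put 49 GB in disk 1; 28 GB remain.
Put 54 GB in disk 2; 74 GB remain.
Put 43 GB in disk 2; 31 GB remain.
Put 43 GB in disk 3; 85 GB remain.
Put 49 GB in disk 3; 36 GB remain.
Put 46 GB in disk 4; 82 GB remain.
Put 42 GB in disk 4; 40 GB remain.
Put 42 GB in disk 5; 86 GB remain.
Put 49 GB in disk 5; 37 GB remain.
Put 43 GB in disk 6; 85 GB remain.
Put 47 GB in disk 6; 38 GB remain.
Put 42 GB in disk 7; 86 GB remain.
Put 54 GB in disk 7; 32 GB remain.
Put 49 GB in disk 8; 79 GB remain.
Put 43 GB in disk 8; 36 GB remain.
8 disks × 128 GB = 1024 GB; used 746 GB; unused 278 GB.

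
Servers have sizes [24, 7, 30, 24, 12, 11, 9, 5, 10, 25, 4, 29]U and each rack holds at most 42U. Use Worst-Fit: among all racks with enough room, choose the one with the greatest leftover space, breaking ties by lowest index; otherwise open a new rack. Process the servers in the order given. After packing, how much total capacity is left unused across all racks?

rack 1: place 24U, 18U left
rack 1: place 7U, 11U left
rack 2: place 30U, 12U left
rack 3: place 24U, 18U left
rack 3: place 12U, 6U left
rack 2: place 11U, 1U left
rack 1: place 9U, 2U left
rack 3: place 5U, 1U left
rack 4: place 10U, 32U left
rack 4: place 25U, 7U left
rack 4: place 4U, 3U left
rack 5: place 29U, 13U left
5 racks × 42U = 210U; used 190U; unused 20U.

20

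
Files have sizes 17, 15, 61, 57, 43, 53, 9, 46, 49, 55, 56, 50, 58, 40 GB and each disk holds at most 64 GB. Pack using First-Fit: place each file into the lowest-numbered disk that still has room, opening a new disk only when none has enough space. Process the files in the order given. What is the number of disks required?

12 disks

Put 17 GB in disk 1; 47 GB remain.
Put 15 GB in disk 1; 32 GB remain.
Put 61 GB in disk 2; 3 GB remain.
Put 57 GB in disk 3; 7 GB remain.
Put 43 GB in disk 4; 21 GB remain.
Put 53 GB in disk 5; 11 GB remain.
Put 9 GB in disk 1; 23 GB remain.
Put 46 GB in disk 6; 18 GB remain.
Put 49 GB in disk 7; 15 GB remain.
Put 55 GB in disk 8; 9 GB remain.
Put 56 GB in disk 9; 8 GB remain.
Put 50 GB in disk 10; 14 GB remain.
Put 58 GB in disk 11; 6 GB remain.
Put 40 GB in disk 12; 24 GB remain.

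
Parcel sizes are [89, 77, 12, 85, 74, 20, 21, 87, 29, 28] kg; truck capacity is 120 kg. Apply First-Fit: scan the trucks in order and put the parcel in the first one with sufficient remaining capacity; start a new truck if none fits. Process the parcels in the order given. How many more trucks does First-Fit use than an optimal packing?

First-Fit: [89,12] [77,20,21] [85,29] [74,28] [87] → 5 trucks.
Total size 522 kg; any packing needs at least ⌈522/120⌉ = 5 trucks.
So 5 is already optimal.

0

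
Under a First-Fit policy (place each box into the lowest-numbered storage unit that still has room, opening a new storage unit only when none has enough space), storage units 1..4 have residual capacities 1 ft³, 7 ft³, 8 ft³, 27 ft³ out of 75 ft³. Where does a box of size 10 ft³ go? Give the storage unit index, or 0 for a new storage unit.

Storage units with room: storage unit 4 (27 ft³).
The first with room is storage unit 4.

4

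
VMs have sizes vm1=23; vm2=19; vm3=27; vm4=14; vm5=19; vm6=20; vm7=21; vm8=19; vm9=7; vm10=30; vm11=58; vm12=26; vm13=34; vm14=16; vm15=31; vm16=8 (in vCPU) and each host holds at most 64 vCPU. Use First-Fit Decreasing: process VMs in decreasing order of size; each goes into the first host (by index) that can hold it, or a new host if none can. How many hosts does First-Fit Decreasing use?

7

Sorted descending: 58, 34, 31, 30, 27, 26, 23, 21, 20, 19, 19, 19, 16, 14, 8, 7.
host 1: place 58 vCPU, 6 vCPU left
host 2: place 34 vCPU, 30 vCPU left
host 3: place 31 vCPU, 33 vCPU left
host 2: place 30 vCPU, 0 vCPU left
host 3: place 27 vCPU, 6 vCPU left
host 4: place 26 vCPU, 38 vCPU left
host 4: place 23 vCPU, 15 vCPU left
host 5: place 21 vCPU, 43 vCPU left
host 5: place 20 vCPU, 23 vCPU left
host 5: place 19 vCPU, 4 vCPU left
host 6: place 19 vCPU, 45 vCPU left
host 6: place 19 vCPU, 26 vCPU left
host 6: place 16 vCPU, 10 vCPU left
host 4: place 14 vCPU, 1 vCPU left
host 6: place 8 vCPU, 2 vCPU left
host 7: place 7 vCPU, 57 vCPU left
Final hosts: [58] [34,30] [31,27] [26,23,14] [21,20,19] [19,19,16,8] [7].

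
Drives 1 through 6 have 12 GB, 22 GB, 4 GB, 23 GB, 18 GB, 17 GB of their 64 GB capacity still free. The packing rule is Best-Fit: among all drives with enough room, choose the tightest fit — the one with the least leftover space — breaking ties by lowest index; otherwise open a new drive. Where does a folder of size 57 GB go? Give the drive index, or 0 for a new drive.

No drive has ≥ 57 GB free, so a new drive is opened.

0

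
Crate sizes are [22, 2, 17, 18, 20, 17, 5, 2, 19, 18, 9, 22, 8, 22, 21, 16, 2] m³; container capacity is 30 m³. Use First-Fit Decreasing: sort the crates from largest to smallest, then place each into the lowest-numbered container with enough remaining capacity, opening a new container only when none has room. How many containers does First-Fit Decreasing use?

11

Sorted descending: 22, 22, 22, 21, 20, 19, 18, 18, 17, 17, 16, 9, 8, 5, 2, 2, 2.
Put 22 m³ in container 1; 8 m³ remain.
Put 22 m³ in container 2; 8 m³ remain.
Put 22 m³ in container 3; 8 m³ remain.
Put 21 m³ in container 4; 9 m³ remain.
Put 20 m³ in container 5; 10 m³ remain.
Put 19 m³ in container 6; 11 m³ remain.
Put 18 m³ in container 7; 12 m³ remain.
Put 18 m³ in container 8; 12 m³ remain.
Put 17 m³ in container 9; 13 m³ remain.
Put 17 m³ in container 10; 13 m³ remain.
Put 16 m³ in container 11; 14 m³ remain.
Put 9 m³ in container 4; 0 m³ remain.
Put 8 m³ in container 1; 0 m³ remain.
Put 5 m³ in container 2; 3 m³ remain.
Put 2 m³ in container 2; 1 m³ remain.
Put 2 m³ in container 3; 6 m³ remain.
Put 2 m³ in container 3; 4 m³ remain.
Final containers: [22,8] [22,5,2] [22,2,2] [21,9] [20] [19] [18] [18] [17] [17] [16].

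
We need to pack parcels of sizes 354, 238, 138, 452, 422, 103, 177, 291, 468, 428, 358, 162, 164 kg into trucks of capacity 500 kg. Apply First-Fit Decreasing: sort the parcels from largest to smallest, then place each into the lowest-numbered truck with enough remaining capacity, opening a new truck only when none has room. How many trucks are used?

9 trucks

Sorted descending: 468, 452, 428, 422, 358, 354, 291, 238, 177, 164, 162, 138, 103.
Put 468 kg in truck 1; 32 kg remain.
Put 452 kg in truck 2; 48 kg remain.
Put 428 kg in truck 3; 72 kg remain.
Put 422 kg in truck 4; 78 kg remain.
Put 358 kg in truck 5; 142 kg remain.
Put 354 kg in truck 6; 146 kg remain.
Put 291 kg in truck 7; 209 kg remain.
Put 238 kg in truck 8; 262 kg remain.
Put 177 kg in truck 7; 32 kg remain.
Put 164 kg in truck 8; 98 kg remain.
Put 162 kg in truck 9; 338 kg remain.
Put 138 kg in truck 5; 4 kg remain.
Put 103 kg in truck 6; 43 kg remain.
Final trucks: [468] [452] [428] [422] [358,138] [354,103] [291,177] [238,164] [162].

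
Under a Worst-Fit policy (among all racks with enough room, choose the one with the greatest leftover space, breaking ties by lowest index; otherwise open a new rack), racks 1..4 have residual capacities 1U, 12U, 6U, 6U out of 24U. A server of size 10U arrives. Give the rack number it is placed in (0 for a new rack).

2

Racks with room: rack 2 (12U).
Most room is rack 2 with 12U free.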